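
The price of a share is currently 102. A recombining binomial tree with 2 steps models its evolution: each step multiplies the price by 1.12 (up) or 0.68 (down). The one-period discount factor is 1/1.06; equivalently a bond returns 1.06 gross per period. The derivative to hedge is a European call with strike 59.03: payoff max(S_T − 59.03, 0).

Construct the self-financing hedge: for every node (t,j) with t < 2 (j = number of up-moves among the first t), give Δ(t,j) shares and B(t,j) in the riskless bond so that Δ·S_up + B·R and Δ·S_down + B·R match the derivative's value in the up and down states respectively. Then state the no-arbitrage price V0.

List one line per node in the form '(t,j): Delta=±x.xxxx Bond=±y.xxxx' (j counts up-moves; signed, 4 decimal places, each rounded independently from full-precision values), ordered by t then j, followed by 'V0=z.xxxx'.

Under the risk-neutral measure, an up-move has probability p* = (R−d)/(u−d) = 0.8636 and values discount at R = 1.06.
Terminal payoffs: V(2,0)=0.0000, V(2,1)=18.6532, V(2,2)=68.9188
Node (1,0) S=69.3600: V=(p*·18.6532+(1−p*)·0.0000)/1.06=15.1977; Δ=(18.6532−0.0000)/(77.6832−47.1648)=0.6112; B=V−Δ·S=-27.1959
Node (1,1) S=114.2400: V=(p*·68.9188+(1−p*)·18.6532)/1.06=58.5513; Δ=(68.9188−18.6532)/(127.9488−77.6832)=1.0000; B=V−Δ·S=-55.6887
Node (0,0) S=102.0000: V=(p*·58.5513+(1−p*)·15.1977)/1.06=49.6599; Δ=(58.5513−15.1977)/(114.2400−69.3600)=0.9660; B=V−Δ·S=-48.8710
Check: Δ(0,0)·S0 + B(0,0) = 49.6599 = V0.

(0,0): Delta=0.9660 Bond=-48.8710
(1,0): Delta=0.6112 Bond=-27.1959
(1,1): Delta=1.0000 Bond=-55.6887
V0=49.6599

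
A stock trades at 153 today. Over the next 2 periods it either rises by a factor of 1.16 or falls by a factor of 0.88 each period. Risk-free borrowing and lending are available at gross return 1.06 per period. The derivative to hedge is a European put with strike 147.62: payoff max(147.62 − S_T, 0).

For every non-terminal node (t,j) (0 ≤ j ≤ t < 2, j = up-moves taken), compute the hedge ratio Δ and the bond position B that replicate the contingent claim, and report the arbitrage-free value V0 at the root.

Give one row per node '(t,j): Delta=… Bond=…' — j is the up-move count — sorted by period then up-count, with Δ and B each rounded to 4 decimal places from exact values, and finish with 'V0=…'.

(0,0): Delta=-0.2292 Bond=38.3683
(1,0): Delta=-0.7729 Bond=113.8770
(1,1): Delta=0.0000 Bond=0.0000
V0=3.3076

Under the risk-neutral measure, an up-move has probability p* = (R−d)/(u−d) = 0.6429 and values discount at R = 1.06.
Terminal payoffs: V(2,0)=29.1368, V(2,1)=0.0000, V(2,2)=0.0000
  t=1,j=0: stock 134.6400 → up 156.1824 (V=0.0000), down 118.4832 (V=29.1368). Price 9.8170; hedge Δ=-0.7729, bond B=113.8770.
  t=1,j=1: stock 177.4800 → up 205.8768 (V=0.0000), down 156.1824 (V=0.0000). Price 0.0000; hedge Δ=0.0000, bond B=0.0000.
  t=0,j=0: stock 153.0000 → up 177.4800 (V=0.0000), down 134.6400 (V=9.8170). Price 3.3076; hedge Δ=-0.2292, bond B=38.3683.
Check: Δ(0,0)·S0 + B(0,0) = 3.3076 = V0.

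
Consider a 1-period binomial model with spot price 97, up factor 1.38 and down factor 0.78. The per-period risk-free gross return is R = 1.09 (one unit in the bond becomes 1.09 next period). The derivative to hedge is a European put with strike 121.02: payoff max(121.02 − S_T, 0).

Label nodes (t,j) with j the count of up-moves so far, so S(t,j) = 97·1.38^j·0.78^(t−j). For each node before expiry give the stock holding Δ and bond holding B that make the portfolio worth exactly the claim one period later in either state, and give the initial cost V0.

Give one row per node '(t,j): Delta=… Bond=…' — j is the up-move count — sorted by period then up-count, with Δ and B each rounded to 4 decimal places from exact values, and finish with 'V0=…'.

Under the risk-neutral measure, an up-move has probability p* = (R−d)/(u−d) = 0.5167 and values discount at R = 1.09.
Terminal payoffs: V(1,0)=45.3600, V(1,1)=0.0000
  t=0,j=0: stock 97.0000 → up 133.8600 (V=0.0000), down 75.6600 (V=45.3600). Price 20.1138; hedge Δ=-0.7794, bond B=95.7138.
The time-0 hedge costs 20.1138, which is the no-arbitrage price.

(0,0): Delta=-0.7794 Bond=95.7138
V0=20.1138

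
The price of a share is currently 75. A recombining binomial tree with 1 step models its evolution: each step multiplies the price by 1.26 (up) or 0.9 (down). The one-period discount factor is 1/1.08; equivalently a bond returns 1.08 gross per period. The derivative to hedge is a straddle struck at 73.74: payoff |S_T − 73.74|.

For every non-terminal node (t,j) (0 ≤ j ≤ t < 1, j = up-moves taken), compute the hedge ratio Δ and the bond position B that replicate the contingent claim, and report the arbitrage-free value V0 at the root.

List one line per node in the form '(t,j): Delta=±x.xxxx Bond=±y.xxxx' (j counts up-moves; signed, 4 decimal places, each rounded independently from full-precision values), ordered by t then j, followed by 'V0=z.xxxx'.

Risk-neutral probability p* = (R−d)/(u−d) = (1.08−0.9)/(1.26−0.9) = 0.5000.
Terminal values V(1,·): V(1,0)=6.2400, V(1,1)=20.7600
Node (0,0) S=75.0000: V=(p*·20.7600+(1−p*)·6.2400)/1.08=12.5000; Δ=(20.7600−6.2400)/(94.5000−67.5000)=0.5378; B=V−Δ·S=-27.8333
Each (Δ,B) replicates both successor values, so the strategy is self-financing and V0 is arbitrage-free.

(0,0): Delta=0.5378 Bond=-27.8333
V0=12.5000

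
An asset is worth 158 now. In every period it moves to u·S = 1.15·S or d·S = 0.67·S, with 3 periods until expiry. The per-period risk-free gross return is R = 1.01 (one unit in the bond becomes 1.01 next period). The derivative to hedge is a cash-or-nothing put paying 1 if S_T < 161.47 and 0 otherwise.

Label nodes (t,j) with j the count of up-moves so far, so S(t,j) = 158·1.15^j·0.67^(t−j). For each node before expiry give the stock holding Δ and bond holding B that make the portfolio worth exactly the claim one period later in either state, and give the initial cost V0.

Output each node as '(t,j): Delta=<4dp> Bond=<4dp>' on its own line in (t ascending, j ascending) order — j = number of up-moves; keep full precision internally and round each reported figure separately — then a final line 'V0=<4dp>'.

(0,0): Delta=-0.0065 Bond=1.6503
(1,0): Delta=0.0000 Bond=0.9803
(1,1): Delta=-0.0080 Bond=1.9495
(2,0): Delta=0.0000 Bond=0.9901
(2,1): Delta=0.0000 Bond=0.9901
(2,2): Delta=-0.0100 Bond=2.3721
V0=0.6256

Under the risk-neutral measure, an up-move has probability p* = (R−d)/(u−d) = 0.7083 and values discount at R = 1.01.
Terminal values V(3,·): V(3,0)=1.0000, V(3,1)=1.0000, V(3,2)=1.0000, V(3,3)=0.0000
Node (2,0) S=70.9262: V=(p*·1.0000+(1−p*)·1.0000)/1.01=0.9901; Δ=(1.0000−1.0000)/(81.5651−47.5206)=0.0000; B=V−Δ·S=0.9901
Node (2,1) S=121.7390: V=(p*·1.0000+(1−p*)·1.0000)/1.01=0.9901; Δ=(1.0000−1.0000)/(139.9998−81.5651)=0.0000; B=V−Δ·S=0.9901
Node (2,2) S=208.9550: V=(p*·0.0000+(1−p*)·1.0000)/1.01=0.2888; Δ=(0.0000−1.0000)/(240.2982−139.9998)=-0.0100; B=V−Δ·S=2.3721
Node (1,0) S=105.8600: V=(p*·0.9901+(1−p*)·0.9901)/1.01=0.9803; Δ=(0.9901−0.9901)/(121.7390−70.9262)=0.0000; B=V−Δ·S=0.9803
Node (1,1) S=181.7000: V=(p*·0.2888+(1−p*)·0.9901)/1.01=0.4884; Δ=(0.2888−0.9901)/(208.9550−121.7390)=-0.0080; B=V−Δ·S=1.9495
Node (0,0) S=158.0000: V=(p*·0.4884+(1−p*)·0.9803)/1.01=0.6256; Δ=(0.4884−0.9803)/(181.7000−105.8600)=-0.0065; B=V−Δ·S=1.6503
Self-financing check: at every node Δ·S+B equals the discounted successor values.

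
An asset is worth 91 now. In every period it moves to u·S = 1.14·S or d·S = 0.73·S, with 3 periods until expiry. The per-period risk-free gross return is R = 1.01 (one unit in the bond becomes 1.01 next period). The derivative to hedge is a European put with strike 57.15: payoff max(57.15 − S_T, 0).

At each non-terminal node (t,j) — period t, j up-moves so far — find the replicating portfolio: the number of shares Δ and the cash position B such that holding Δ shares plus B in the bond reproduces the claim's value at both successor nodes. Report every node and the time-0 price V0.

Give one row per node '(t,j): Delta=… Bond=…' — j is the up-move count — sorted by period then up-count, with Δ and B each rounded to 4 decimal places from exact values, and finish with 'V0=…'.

(0,0): Delta=-0.0738 Bond=7.7586
(1,0): Delta=-0.2755 Bond=21.2389
(1,1): Delta=-0.0138 Bond=1.6135
(2,0): Delta=-1.0000 Bond=56.5842
(2,1): Delta=-0.0601 Bond=5.1396
(2,2): Delta=0.0000 Bond=0.0000
V0=1.0462

No-arbitrage ⇒ martingale measure with p* = (R−d)/(u−d) = 0.6829.
At expiry t=3: V(3,0)=21.7495, V(3,1)=1.8670, V(3,2)=0.0000, V(3,3)=0.0000
  t=2,j=0: stock 48.4939 → up 55.2830 (V=1.8670), down 35.4005 (V=21.7495). Price 8.0903; hedge Δ=-1.0000, bond B=56.5842.
  t=2,j=1: stock 75.7302 → up 86.3324 (V=0.0000), down 55.2830 (V=1.8670). Price 0.5861; hedge Δ=-0.0601, bond B=5.1396.
  t=2,j=2: stock 118.2636 → up 134.8205 (V=0.0000), down 86.3324 (V=0.0000). Price 0.0000; hedge Δ=0.0000, bond B=0.0000.
  t=1,j=0: stock 66.4300 → up 75.7302 (V=0.5861), down 48.4939 (V=8.0903). Price 2.9361; hedge Δ=-0.2755, bond B=21.2389.
  t=1,j=1: stock 103.7400 → up 118.2636 (V=0.0000), down 75.7302 (V=0.5861). Price 0.1840; hedge Δ=-0.0138, bond B=1.6135.
  t=0,j=0: stock 91.0000 → up 103.7400 (V=0.1840), down 66.4300 (V=2.9361). Price 1.0462; hedge Δ=-0.0738, bond B=7.7586.
The time-0 hedge costs 1.0462, which is the no-arbitrage price.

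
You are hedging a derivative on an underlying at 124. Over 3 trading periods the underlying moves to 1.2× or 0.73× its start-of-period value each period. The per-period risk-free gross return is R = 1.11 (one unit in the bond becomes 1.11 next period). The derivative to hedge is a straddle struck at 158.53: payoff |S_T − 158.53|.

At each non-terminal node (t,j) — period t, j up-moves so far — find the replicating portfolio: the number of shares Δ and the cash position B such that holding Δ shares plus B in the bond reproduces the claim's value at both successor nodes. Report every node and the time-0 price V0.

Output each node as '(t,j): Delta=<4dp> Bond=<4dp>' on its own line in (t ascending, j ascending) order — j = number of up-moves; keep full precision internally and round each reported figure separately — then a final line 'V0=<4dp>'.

(0,0): Delta=0.0149 Bond=33.1520
(1,0): Delta=-1.0000 Bond=128.6665
(1,1): Delta=0.1611 Bond=15.0406
(2,0): Delta=-1.0000 Bond=142.8198
(2,1): Delta=-1.0000 Bond=142.8198
(2,2): Delta=0.3284 Bond=-13.1766
V0=34.9983

The replicating-portfolio and risk-neutral prices coincide; use p* = (1.11−0.73)/(1.2−0.73) = 0.8085 for the latter.
Terminal values V(3,·): V(3,0)=110.2919, V(3,1)=79.2345, V(3,2)=28.1812, V(3,3)=55.7420
  t=2,j=0: stock 66.0796 → up 79.2955 (V=79.2345), down 48.2381 (V=110.2919). Price 76.7402; hedge Δ=-1.0000, bond B=142.8198.
  t=2,j=1: stock 108.6240 → up 130.3488 (V=28.1812), down 79.2955 (V=79.2345). Price 34.1958; hedge Δ=-1.0000, bond B=142.8198.
  t=2,j=2: stock 178.5600 → up 214.2720 (V=55.7420), down 130.3488 (V=28.1812). Price 45.4634; hedge Δ=0.3284, bond B=-13.1766.
  t=1,j=0: stock 90.5200 → up 108.6240 (V=34.1958), down 66.0796 (V=76.7402). Price 38.1465; hedge Δ=-1.0000, bond B=128.6665.
  t=1,j=1: stock 148.8000 → up 178.5600 (V=45.4634), down 108.6240 (V=34.1958). Price 39.0142; hedge Δ=0.1611, bond B=15.0406.
  t=0,j=0: stock 124.0000 → up 148.8000 (V=39.0142), down 90.5200 (V=38.1465). Price 34.9983; hedge Δ=0.0149, bond B=33.1520.
Self-financing check: at every node Δ·S+B equals the discounted successor values.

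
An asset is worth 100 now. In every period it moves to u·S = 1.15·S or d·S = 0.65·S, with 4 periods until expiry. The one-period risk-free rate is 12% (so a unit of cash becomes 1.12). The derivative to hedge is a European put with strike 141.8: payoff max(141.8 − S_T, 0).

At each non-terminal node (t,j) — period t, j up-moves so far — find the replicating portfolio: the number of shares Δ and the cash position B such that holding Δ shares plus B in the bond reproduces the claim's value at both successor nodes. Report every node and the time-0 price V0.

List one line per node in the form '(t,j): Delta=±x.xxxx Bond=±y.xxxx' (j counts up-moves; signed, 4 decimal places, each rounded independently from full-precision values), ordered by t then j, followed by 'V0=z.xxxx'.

Under the risk-neutral measure, an up-move has probability p* = (R−d)/(u−d) = 0.9400 and values discount at R = 1.12.
Payoff layer (t=4): V(4,0)=123.9494, V(4,1)=110.2181, V(4,2)=85.9244, V(4,3)=42.9431, V(4,4)=0.0000
Node (3,0) S=27.4625: V=(p*·110.2181+(1−p*)·123.9494)/1.12=99.1446; Δ=(110.2181−123.9494)/(31.5819−17.8506)=-1.0000; B=V−Δ·S=126.6071
Node (3,1) S=48.5875: V=(p*·85.9244+(1−p*)·110.2181)/1.12=78.0196; Δ=(85.9244−110.2181)/(55.8756−31.5819)=-1.0000; B=V−Δ·S=126.6071
Node (3,2) S=85.9625: V=(p*·42.9431+(1−p*)·85.9244)/1.12=40.6446; Δ=(42.9431−85.9244)/(98.8569−55.8756)=-1.0000; B=V−Δ·S=126.6071
Node (3,3) S=152.0875: V=(p*·0.0000+(1−p*)·42.9431)/1.12=2.3005; Δ=(0.0000−42.9431)/(174.9006−98.8569)=-0.5647; B=V−Δ·S=88.1868
Node (2,0) S=42.2500: V=(p*·78.0196+(1−p*)·99.1446)/1.12=70.7921; Δ=(78.0196−99.1446)/(48.5875−27.4625)=-1.0000; B=V−Δ·S=113.0421
Node (2,1) S=74.7500: V=(p*·40.6446+(1−p*)·78.0196)/1.12=38.2921; Δ=(40.6446−78.0196)/(85.9625−48.5875)=-1.0000; B=V−Δ·S=113.0421
Node (2,2) S=132.2500: V=(p*·2.3005+(1−p*)·40.6446)/1.12=4.1082; Δ=(2.3005−40.6446)/(152.0875−85.9625)=-0.5799; B=V−Δ·S=80.7964
Node (1,0) S=65.0000: V=(p*·38.2921+(1−p*)·70.7921)/1.12=35.9304; Δ=(38.2921−70.7921)/(74.7500−42.2500)=-1.0000; B=V−Δ·S=100.9304
Node (1,1) S=115.0000: V=(p*·4.1082+(1−p*)·38.2921)/1.12=5.4993; Δ=(4.1082−38.2921)/(132.2500−74.7500)=-0.5945; B=V−Δ·S=73.8671
Node (0,0) S=100.0000: V=(p*·5.4993+(1−p*)·35.9304)/1.12=6.5403; Δ=(5.4993−35.9304)/(115.0000−65.0000)=-0.6086; B=V−Δ·S=67.4026
Self-financing check: at every node Δ·S+B equals the discounted successor values.

(0,0): Delta=-0.6086 Bond=67.4026
(1,0): Delta=-1.0000 Bond=100.9304
(1,1): Delta=-0.5945 Bond=73.8671
(2,0): Delta=-1.0000 Bond=113.0421
(2,1): Delta=-1.0000 Bond=113.0421
(2,2): Delta=-0.5799 Bond=80.7964
(3,0): Delta=-1.0000 Bond=126.6071
(3,1): Delta=-1.0000 Bond=126.6071
(3,2): Delta=-1.0000 Bond=126.6071
(3,3): Delta=-0.5647 Bond=88.1868
V0=6.5403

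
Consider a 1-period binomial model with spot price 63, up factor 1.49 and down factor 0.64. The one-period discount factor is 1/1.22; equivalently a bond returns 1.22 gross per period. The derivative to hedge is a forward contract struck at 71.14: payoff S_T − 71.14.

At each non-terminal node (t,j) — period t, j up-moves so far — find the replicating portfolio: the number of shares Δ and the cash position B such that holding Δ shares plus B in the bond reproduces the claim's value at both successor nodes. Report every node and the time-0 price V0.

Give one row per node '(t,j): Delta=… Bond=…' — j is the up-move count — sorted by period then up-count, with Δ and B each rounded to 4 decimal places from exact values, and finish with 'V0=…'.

Since d<R<u, set p* = (R−d)/(u−d) = 0.6824; price each node as the discounted p*-expectation of its children.
At expiry t=1: V(1,0)=-30.8200, V(1,1)=22.7300
  t=0,j=0: stock 63.0000 → up 93.8700 (V=22.7300), down 40.3200 (V=-30.8200). Price 4.6885; hedge Δ=1.0000, bond B=-58.3115.
Each (Δ,B) replicates both successor values, so the strategy is self-financing and V0 is arbitrage-free.

(0,0): Delta=1.0000 Bond=-58.3115
V0=4.6885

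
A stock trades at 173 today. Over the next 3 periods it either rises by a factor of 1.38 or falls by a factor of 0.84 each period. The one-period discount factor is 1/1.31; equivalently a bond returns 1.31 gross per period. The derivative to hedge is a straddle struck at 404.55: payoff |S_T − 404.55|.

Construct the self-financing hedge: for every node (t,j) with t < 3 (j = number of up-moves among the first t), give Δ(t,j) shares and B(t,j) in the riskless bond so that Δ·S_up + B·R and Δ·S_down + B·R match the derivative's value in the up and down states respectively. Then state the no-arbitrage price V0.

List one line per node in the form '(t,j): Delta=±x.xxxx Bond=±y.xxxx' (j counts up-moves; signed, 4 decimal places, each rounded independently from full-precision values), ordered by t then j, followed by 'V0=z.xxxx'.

Under the risk-neutral measure, an up-move has probability p* = (R−d)/(u−d) = 0.8704 and values discount at R = 1.31.
Terminal values V(3,·): V(3,0)=302.0122, V(3,1)=236.0951, V(3,2)=127.8026, V(3,3)=50.1065
(2,0): S=122.0688. Δ = (V_up−V_dn)/(S_up−S_dn) = (236.0951−302.0122)/(168.4549−102.5378) = -1.0000. V = [p*·236.0951 + (1−p*)·302.0122]/1.31 = 186.7480. B = V − Δ·S = 308.8168.
(2,1): S=200.5416. Δ = (V_up−V_dn)/(S_up−S_dn) = (127.8026−236.0951)/(276.7474−168.4549) = -1.0000. V = [p*·127.8026 + (1−p*)·236.0951]/1.31 = 108.2752. B = V − Δ·S = 308.8168.
(2,2): S=329.4612. Δ = (V_up−V_dn)/(S_up−S_dn) = (50.1065−127.8026)/(454.6565−276.7474) = -0.4367. V = [p*·50.1065 + (1−p*)·127.8026]/1.31 = 45.9375. B = V − Δ·S = 189.8193.
(1,0): S=145.3200. Δ = (V_up−V_dn)/(S_up−S_dn) = (108.2752−186.7480)/(200.5416−122.0688) = -1.0000. V = [p*·108.2752 + (1−p*)·186.7480]/1.31 = 90.4180. B = V − Δ·S = 235.7380.
(1,1): S=238.7400. Δ = (V_up−V_dn)/(S_up−S_dn) = (45.9375−108.2752)/(329.4612−200.5416) = -0.4835. V = [p*·45.9375 + (1−p*)·108.2752]/1.31 = 41.2354. B = V − Δ·S = 156.6755.
(0,0): S=173.0000. Δ = (V_up−V_dn)/(S_up−S_dn) = (41.2354−90.4180)/(238.7400−145.3200) = -0.5265. V = [p*·41.2354 + (1−p*)·90.4180]/1.31 = 36.3442. B = V − Δ·S = 127.4231.
Check: Δ(0,0)·S0 + B(0,0) = 36.3442 = V0.

(0,0): Delta=-0.5265 Bond=127.4231
(1,0): Delta=-1.0000 Bond=235.7380
(1,1): Delta=-0.4835 Bond=156.6755
(2,0): Delta=-1.0000 Bond=308.8168
(2,1): Delta=-1.0000 Bond=308.8168
(2,2): Delta=-0.4367 Bond=189.8193
V0=36.3442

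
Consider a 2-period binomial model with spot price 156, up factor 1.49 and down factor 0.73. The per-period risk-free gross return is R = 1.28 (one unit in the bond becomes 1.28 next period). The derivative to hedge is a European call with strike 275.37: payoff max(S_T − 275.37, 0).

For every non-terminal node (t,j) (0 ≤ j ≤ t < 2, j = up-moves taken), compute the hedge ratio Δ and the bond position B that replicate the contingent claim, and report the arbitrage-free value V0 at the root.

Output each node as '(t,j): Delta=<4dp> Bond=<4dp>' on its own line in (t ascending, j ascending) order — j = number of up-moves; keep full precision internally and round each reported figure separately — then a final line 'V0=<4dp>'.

Since d<R<u, set p* = (R−d)/(u−d) = 0.7237; price each node as the discounted p*-expectation of its children.
Terminal payoffs: V(2,0)=0.0000, V(2,1)=0.0000, V(2,2)=70.9656
(1,0): S=113.8800. Δ = (V_up−V_dn)/(S_up−S_dn) = (0.0000−0.0000)/(169.6812−83.1324) = 0.0000. V = [p*·0.0000 + (1−p*)·0.0000]/1.28 = 0.0000. B = V − Δ·S = 0.0000.
(1,1): S=232.4400. Δ = (V_up−V_dn)/(S_up−S_dn) = (70.9656−0.0000)/(346.3356−169.6812) = 0.4017. V = [p*·70.9656 + (1−p*)·0.0000]/1.28 = 40.1224. B = V − Δ·S = -53.2534.
(0,0): S=156.0000. Δ = (V_up−V_dn)/(S_up−S_dn) = (40.1224−0.0000)/(232.4400−113.8800) = 0.3384. V = [p*·40.1224 + (1−p*)·0.0000]/1.28 = 22.6843. B = V − Δ·S = -30.1083.
Check: Δ(0,0)·S0 + B(0,0) = 22.6843 = V0.

(0,0): Delta=0.3384 Bond=-30.1083
(1,0): Delta=0.0000 Bond=0.0000
(1,1): Delta=0.4017 Bond=-53.2534
V0=22.6843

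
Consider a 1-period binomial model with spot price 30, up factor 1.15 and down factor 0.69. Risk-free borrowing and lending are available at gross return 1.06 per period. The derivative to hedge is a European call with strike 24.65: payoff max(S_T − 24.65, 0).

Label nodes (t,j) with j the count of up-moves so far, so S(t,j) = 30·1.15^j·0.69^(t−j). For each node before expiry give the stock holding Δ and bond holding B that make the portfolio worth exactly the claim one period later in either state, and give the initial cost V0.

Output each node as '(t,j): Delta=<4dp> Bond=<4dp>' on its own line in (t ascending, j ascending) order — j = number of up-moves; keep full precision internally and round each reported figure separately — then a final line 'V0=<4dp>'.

(0,0): Delta=0.7138 Bond=-13.9387
V0=7.4744

Since d<R<u, set p* = (R−d)/(u−d) = 0.8043; price each node as the discounted p*-expectation of its children.
Terminal payoffs: V(1,0)=0.0000, V(1,1)=9.8500
  t=0,j=0: stock 30.0000 → up 34.5000 (V=9.8500), down 20.7000 (V=0.0000). Price 7.4744; hedge Δ=0.7138, bond B=-13.9387.
Each (Δ,B) replicates both successor values, so the strategy is self-financing and V0 is arbitrage-free.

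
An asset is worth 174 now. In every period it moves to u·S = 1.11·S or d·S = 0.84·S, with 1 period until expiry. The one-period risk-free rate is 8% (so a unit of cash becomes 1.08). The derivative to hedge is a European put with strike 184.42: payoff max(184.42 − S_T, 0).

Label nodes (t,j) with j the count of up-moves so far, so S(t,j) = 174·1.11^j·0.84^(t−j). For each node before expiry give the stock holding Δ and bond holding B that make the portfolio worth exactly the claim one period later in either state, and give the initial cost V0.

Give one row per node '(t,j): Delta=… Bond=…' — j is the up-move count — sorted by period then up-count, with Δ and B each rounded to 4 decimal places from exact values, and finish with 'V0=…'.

No-arbitrage ⇒ martingale measure with p* = (R−d)/(u−d) = 0.8889.
Payoff layer (t=1): V(1,0)=38.2600, V(1,1)=0.0000
Node (0,0) S=174.0000: V=(p*·0.0000+(1−p*)·38.2600)/1.08=3.9362; Δ=(0.0000−38.2600)/(193.1400−146.1600)=-0.8144; B=V−Δ·S=145.6399
Root portfolio cost Δ·174+B reproduces V0=3.9362.

(0,0): Delta=-0.8144 Bond=145.6399
V0=3.9362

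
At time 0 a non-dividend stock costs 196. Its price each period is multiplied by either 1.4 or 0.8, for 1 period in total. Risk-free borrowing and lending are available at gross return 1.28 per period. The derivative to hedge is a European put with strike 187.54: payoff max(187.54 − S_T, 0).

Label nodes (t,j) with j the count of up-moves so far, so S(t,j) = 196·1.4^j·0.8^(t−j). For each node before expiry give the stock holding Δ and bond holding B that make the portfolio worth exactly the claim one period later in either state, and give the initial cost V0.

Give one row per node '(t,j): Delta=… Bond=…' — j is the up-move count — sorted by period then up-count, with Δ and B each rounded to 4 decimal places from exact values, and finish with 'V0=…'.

(0,0): Delta=-0.2614 Bond=56.0365
V0=4.8031

The replicating-portfolio and risk-neutral prices coincide; use p* = (1.28−0.8)/(1.4−0.8) = 0.8000 for the latter.
Terminal values V(1,·): V(1,0)=30.7400, V(1,1)=0.0000
  t=0,j=0: stock 196.0000 → up 274.4000 (V=0.0000), down 156.8000 (V=30.7400). Price 4.8031; hedge Δ=-0.2614, bond B=56.0365.
Root portfolio cost Δ·196+B reproduces V0=4.8031.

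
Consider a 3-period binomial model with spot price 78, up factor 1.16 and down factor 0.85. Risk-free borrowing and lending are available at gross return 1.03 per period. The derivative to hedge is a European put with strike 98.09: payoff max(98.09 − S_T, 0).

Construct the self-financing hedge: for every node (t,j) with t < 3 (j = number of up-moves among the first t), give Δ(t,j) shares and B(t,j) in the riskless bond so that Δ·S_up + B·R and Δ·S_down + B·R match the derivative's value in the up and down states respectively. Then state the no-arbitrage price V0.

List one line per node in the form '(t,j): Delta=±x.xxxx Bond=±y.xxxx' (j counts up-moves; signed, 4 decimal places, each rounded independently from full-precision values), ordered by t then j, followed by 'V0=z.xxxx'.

(0,0): Delta=-0.6890 Bond=69.7501
(1,0): Delta=-1.0000 Bond=92.4592
(1,1): Delta=-0.5245 Bond=56.9529
(2,0): Delta=-1.0000 Bond=95.2330
(2,1): Delta=-1.0000 Bond=95.2330
(2,2): Delta=-0.2728 Bond=32.2487
V0=16.0050

Risk-neutral probability p* = (R−d)/(u−d) = (1.03−0.85)/(1.16−0.85) = 0.5806.
Terminal payoffs: V(3,0)=50.1883, V(3,1)=32.7182, V(3,2)=8.8767, V(3,3)=0.0000
  t=2,j=0: stock 56.3550 → up 65.3718 (V=32.7182), down 47.9017 (V=50.1883). Price 38.8780; hedge Δ=-1.0000, bond B=95.2330.
  t=2,j=1: stock 76.9080 → up 89.2133 (V=8.8767), down 65.3718 (V=32.7182). Price 18.3250; hedge Δ=-1.0000, bond B=95.2330.
  t=2,j=2: stock 104.9568 → up 121.7499 (V=0.0000), down 89.2133 (V=8.8767). Price 3.6141; hedge Δ=-0.2728, bond B=32.2487.
  t=1,j=0: stock 66.3000 → up 76.9080 (V=18.3250), down 56.3550 (V=38.8780). Price 26.1592; hedge Δ=-1.0000, bond B=92.4592.
  t=1,j=1: stock 90.4800 → up 104.9568 (V=3.6141), down 76.9080 (V=18.3250). Price 9.4982; hedge Δ=-0.5245, bond B=56.9529.
  t=0,j=0: stock 78.0000 → up 90.4800 (V=9.4982), down 66.3000 (V=26.1592). Price 16.0050; hedge Δ=-0.6890, bond B=69.7501.
The time-0 hedge costs 16.0050, which is the no-arbitrage price.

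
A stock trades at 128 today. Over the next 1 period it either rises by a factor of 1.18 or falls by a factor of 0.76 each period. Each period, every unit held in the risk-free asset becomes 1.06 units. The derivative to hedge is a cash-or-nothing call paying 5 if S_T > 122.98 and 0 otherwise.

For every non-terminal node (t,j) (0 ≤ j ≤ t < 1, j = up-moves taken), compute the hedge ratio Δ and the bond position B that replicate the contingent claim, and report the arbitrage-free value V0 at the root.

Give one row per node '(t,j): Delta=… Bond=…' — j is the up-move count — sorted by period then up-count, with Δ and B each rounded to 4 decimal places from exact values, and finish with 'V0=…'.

(0,0): Delta=0.0930 Bond=-8.5355
V0=3.3693

Since d<R<u, set p* = (R−d)/(u−d) = 0.7143; price each node as the discounted p*-expectation of its children.
At expiry t=1: V(1,0)=0.0000, V(1,1)=5.0000
Node (0,0) S=128.0000: V=(p*·5.0000+(1−p*)·0.0000)/1.06=3.3693; Δ=(5.0000−0.0000)/(151.0400−97.2800)=0.0930; B=V−Δ·S=-8.5355
Each (Δ,B) replicates both successor values, so the strategy is self-financing and V0 is arbitrage-free.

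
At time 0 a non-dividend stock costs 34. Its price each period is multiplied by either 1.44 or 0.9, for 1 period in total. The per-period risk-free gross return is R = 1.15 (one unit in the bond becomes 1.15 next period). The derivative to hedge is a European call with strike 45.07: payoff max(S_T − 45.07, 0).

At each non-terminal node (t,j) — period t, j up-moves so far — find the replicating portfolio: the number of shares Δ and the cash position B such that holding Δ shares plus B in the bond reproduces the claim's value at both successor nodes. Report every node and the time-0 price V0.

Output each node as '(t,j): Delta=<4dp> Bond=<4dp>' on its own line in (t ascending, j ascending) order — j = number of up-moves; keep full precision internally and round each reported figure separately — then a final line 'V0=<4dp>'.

(0,0): Delta=0.2119 Bond=-5.6377
V0=1.5660

The replicating-portfolio and risk-neutral prices coincide; use p* = (1.15−0.9)/(1.44−0.9) = 0.4630 for the latter.
At expiry t=1: V(1,0)=0.0000, V(1,1)=3.8900
(0,0): S=34.0000. Δ = (V_up−V_dn)/(S_up−S_dn) = (3.8900−0.0000)/(48.9600−30.6000) = 0.2119. V = [p*·3.8900 + (1−p*)·0.0000]/1.15 = 1.5660. B = V − Δ·S = -5.6377.
Root portfolio cost Δ·34+B reproduces V0=1.5660.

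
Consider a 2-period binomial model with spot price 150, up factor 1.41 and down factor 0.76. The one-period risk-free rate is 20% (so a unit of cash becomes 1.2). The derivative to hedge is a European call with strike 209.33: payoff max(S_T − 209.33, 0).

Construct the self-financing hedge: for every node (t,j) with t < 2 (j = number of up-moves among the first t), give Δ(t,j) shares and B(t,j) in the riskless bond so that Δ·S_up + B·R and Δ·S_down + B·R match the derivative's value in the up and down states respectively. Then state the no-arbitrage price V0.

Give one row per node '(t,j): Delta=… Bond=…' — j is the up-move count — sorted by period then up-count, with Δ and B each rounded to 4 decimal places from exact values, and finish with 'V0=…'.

(0,0): Delta=0.5143 Bond=-48.8546
(1,0): Delta=0.0000 Bond=0.0000
(1,1): Delta=0.6466 Bond=-86.6059
V0=28.2842

Since d<R<u, set p* = (R−d)/(u−d) = 0.6769; price each node as the discounted p*-expectation of its children.
Terminal values V(2,·): V(2,0)=0.0000, V(2,1)=0.0000, V(2,2)=88.8850
(1,0): S=114.0000. Δ = (V_up−V_dn)/(S_up−S_dn) = (0.0000−0.0000)/(160.7400−86.6400) = 0.0000. V = [p*·0.0000 + (1−p*)·0.0000]/1.2 = 0.0000. B = V − Δ·S = 0.0000.
(1,1): S=211.5000. Δ = (V_up−V_dn)/(S_up−S_dn) = (88.8850−0.0000)/(298.2150−160.7400) = 0.6466. V = [p*·88.8850 + (1−p*)·0.0000]/1.2 = 50.1403. B = V − Δ·S = -86.6059.
(0,0): S=150.0000. Δ = (V_up−V_dn)/(S_up−S_dn) = (50.1403−0.0000)/(211.5000−114.0000) = 0.5143. V = [p*·50.1403 + (1−p*)·0.0000]/1.2 = 28.2842. B = V − Δ·S = -48.8546.
Each (Δ,B) replicates both successor values, so the strategy is self-financing and V0 is arbitrage-free.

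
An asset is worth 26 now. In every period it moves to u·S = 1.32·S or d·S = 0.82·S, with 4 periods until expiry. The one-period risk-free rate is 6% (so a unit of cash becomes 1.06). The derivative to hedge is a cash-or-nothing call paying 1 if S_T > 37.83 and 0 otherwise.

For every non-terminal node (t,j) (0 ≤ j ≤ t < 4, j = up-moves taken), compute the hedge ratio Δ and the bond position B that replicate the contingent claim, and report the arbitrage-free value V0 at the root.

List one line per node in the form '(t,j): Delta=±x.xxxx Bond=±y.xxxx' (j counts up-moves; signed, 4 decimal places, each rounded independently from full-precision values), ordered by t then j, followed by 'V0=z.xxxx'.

Since d<R<u, set p* = (R−d)/(u−d) = 0.4800; price each node as the discounted p*-expectation of its children.
Terminal payoffs: V(4,0)=0.0000, V(4,1)=0.0000, V(4,2)=0.0000, V(4,3)=1.0000, V(4,4)=1.0000
Node (3,0) S=14.3356: V=(p*·0.0000+(1−p*)·0.0000)/1.06=0.0000; Δ=(0.0000−0.0000)/(18.9229−11.7552)=0.0000; B=V−Δ·S=0.0000
Node (3,1) S=23.0768: V=(p*·0.0000+(1−p*)·0.0000)/1.06=0.0000; Δ=(0.0000−0.0000)/(30.4613−18.9229)=0.0000; B=V−Δ·S=0.0000
Node (3,2) S=37.1480: V=(p*·1.0000+(1−p*)·0.0000)/1.06=0.4528; Δ=(1.0000−0.0000)/(49.0353−30.4613)=0.0538; B=V−Δ·S=-1.5472
Node (3,3) S=59.7992: V=(p*·1.0000+(1−p*)·1.0000)/1.06=0.9434; Δ=(1.0000−1.0000)/(78.9349−49.0353)=0.0000; B=V−Δ·S=0.9434
Node (2,0) S=17.4824: V=(p*·0.0000+(1−p*)·0.0000)/1.06=0.0000; Δ=(0.0000−0.0000)/(23.0768−14.3356)=0.0000; B=V−Δ·S=0.0000
Node (2,1) S=28.1424: V=(p*·0.4528+(1−p*)·0.0000)/1.06=0.2051; Δ=(0.4528−0.0000)/(37.1480−23.0768)=0.0322; B=V−Δ·S=-0.7006
Node (2,2) S=45.3024: V=(p*·0.9434+(1−p*)·0.4528)/1.06=0.6493; Δ=(0.9434−0.4528)/(59.7992−37.1480)=0.0217; B=V−Δ·S=-0.3318
Node (1,0) S=21.3200: V=(p*·0.2051+(1−p*)·0.0000)/1.06=0.0929; Δ=(0.2051−0.0000)/(28.1424−17.4824)=0.0192; B=V−Δ·S=-0.3173
Node (1,1) S=34.3200: V=(p*·0.6493+(1−p*)·0.2051)/1.06=0.3946; Δ=(0.6493−0.2051)/(45.3024−28.1424)=0.0259; B=V−Δ·S=-0.4939
Node (0,0) S=26.0000: V=(p*·0.3946+(1−p*)·0.0929)/1.06=0.2243; Δ=(0.3946−0.0929)/(34.3200−21.3200)=0.0232; B=V−Δ·S=-0.3793
Self-financing check: at every node Δ·S+B equals the discounted successor values.

(0,0): Delta=0.0232 Bond=-0.3793
(1,0): Delta=0.0192 Bond=-0.3173
(1,1): Delta=0.0259 Bond=-0.4939
(2,0): Delta=0.0000 Bond=0.0000
(2,1): Delta=0.0322 Bond=-0.7006
(2,2): Delta=0.0217 Bond=-0.3318
(3,0): Delta=0.0000 Bond=0.0000
(3,1): Delta=0.0000 Bond=0.0000
(3,2): Delta=0.0538 Bond=-1.5472
(3,3): Delta=0.0000 Bond=0.9434
V0=0.2243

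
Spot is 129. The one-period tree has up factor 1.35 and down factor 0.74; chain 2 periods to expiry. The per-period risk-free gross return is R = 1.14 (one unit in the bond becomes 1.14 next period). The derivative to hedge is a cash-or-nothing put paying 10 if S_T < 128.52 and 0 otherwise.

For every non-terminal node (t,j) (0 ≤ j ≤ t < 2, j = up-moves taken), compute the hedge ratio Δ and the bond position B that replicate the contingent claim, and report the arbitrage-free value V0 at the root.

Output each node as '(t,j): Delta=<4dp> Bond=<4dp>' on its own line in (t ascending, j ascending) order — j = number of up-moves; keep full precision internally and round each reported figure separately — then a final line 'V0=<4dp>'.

Under the risk-neutral measure, an up-move has probability p* = (R−d)/(u−d) = 0.6557 and values discount at R = 1.14.
At expiry t=2: V(2,0)=10.0000, V(2,1)=0.0000, V(2,2)=0.0000
Node (1,0) S=95.4600: V=(p*·0.0000+(1−p*)·10.0000)/1.14=3.0198; Δ=(0.0000−10.0000)/(128.8710−70.6404)=-0.1717; B=V−Δ·S=19.4133
Node (1,1) S=174.1500: V=(p*·0.0000+(1−p*)·0.0000)/1.14=0.0000; Δ=(0.0000−0.0000)/(235.1025−128.8710)=0.0000; B=V−Δ·S=0.0000
Node (0,0) S=129.0000: V=(p*·0.0000+(1−p*)·3.0198)/1.14=0.9119; Δ=(0.0000−3.0198)/(174.1500−95.4600)=-0.0384; B=V−Δ·S=5.8625
The time-0 hedge costs 0.9119, which is the no-arbitrage price.

(0,0): Delta=-0.0384 Bond=5.8625
(1,0): Delta=-0.1717 Bond=19.4133
(1,1): Delta=0.0000 Bond=0.0000
V0=0.9119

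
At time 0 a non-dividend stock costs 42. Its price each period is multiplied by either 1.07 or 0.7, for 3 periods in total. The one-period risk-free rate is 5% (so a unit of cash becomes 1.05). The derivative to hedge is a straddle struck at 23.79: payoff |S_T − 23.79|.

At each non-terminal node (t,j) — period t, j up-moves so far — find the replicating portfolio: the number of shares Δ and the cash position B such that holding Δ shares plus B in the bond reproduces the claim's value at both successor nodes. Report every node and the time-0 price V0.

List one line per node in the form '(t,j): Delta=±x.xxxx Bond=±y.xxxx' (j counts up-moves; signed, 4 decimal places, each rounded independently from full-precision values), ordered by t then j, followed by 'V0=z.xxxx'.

Since d<R<u, set p* = (R−d)/(u−d) = 0.9459; price each node as the discounted p*-expectation of its children.
Terminal payoffs: V(3,0)=9.3840, V(3,1)=1.7694, V(3,2)=9.8701, V(3,3)=27.6618
(2,0): S=20.5800. Δ = (V_up−V_dn)/(S_up−S_dn) = (1.7694−9.3840)/(22.0206−14.4060) = -1.0000. V = [p*·1.7694 + (1−p*)·9.3840]/1.05 = 2.0771. B = V − Δ·S = 22.6571.
(2,1): S=31.4580. Δ = (V_up−V_dn)/(S_up−S_dn) = (9.8701−1.7694)/(33.6601−22.0206) = 0.6960. V = [p*·9.8701 + (1−p*)·1.7694]/1.05 = 8.9830. B = V − Δ·S = -12.9106.
(2,2): S=48.0858. Δ = (V_up−V_dn)/(S_up−S_dn) = (27.6618−9.8701)/(51.4518−33.6601) = 1.0000. V = [p*·27.6618 + (1−p*)·9.8701]/1.05 = 25.4287. B = V − Δ·S = -22.6571.
(1,0): S=29.4000. Δ = (V_up−V_dn)/(S_up−S_dn) = (8.9830−2.0771)/(31.4580−20.5800) = 0.6348. V = [p*·8.9830 + (1−p*)·2.0771]/1.05 = 8.1998. B = V − Δ·S = -10.4648.
(1,1): S=44.9400. Δ = (V_up−V_dn)/(S_up−S_dn) = (25.4287−8.9830)/(48.0858−31.4580) = 0.9890. V = [p*·25.4287 + (1−p*)·8.9830]/1.05 = 23.3711. B = V − Δ·S = -21.0765.
(0,0): S=42.0000. Δ = (V_up−V_dn)/(S_up−S_dn) = (23.3711−8.1998)/(44.9400−29.4000) = 0.9763. V = [p*·23.3711 + (1−p*)·8.1998]/1.05 = 21.4772. B = V − Δ·S = -19.5265.
The time-0 hedge costs 21.4772, which is the no-arbitrage price.

(0,0): Delta=0.9763 Bond=-19.5265
(1,0): Delta=0.6348 Bond=-10.4648
(1,1): Delta=0.9890 Bond=-21.0765
(2,0): Delta=-1.0000 Bond=22.6571
(2,1): Delta=0.6960 Bond=-12.9106
(2,2): Delta=1.0000 Bond=-22.6571
V0=21.4772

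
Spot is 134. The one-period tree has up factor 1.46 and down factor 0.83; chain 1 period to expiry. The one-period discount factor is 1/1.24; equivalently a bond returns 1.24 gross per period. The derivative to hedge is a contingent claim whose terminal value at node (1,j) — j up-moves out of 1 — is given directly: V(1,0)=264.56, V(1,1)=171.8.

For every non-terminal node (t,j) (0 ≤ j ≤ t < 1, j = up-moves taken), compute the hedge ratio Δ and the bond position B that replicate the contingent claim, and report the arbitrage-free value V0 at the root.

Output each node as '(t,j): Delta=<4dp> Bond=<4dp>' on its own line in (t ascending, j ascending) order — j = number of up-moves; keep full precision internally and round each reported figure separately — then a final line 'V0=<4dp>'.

(0,0): Delta=-1.0988 Bond=311.9094
V0=164.6713

Since d<R<u, set p* = (R−d)/(u−d) = 0.6508; price each node as the discounted p*-expectation of its children.
Terminal values V(1,·): V(1,0)=264.5600, V(1,1)=171.8000
(0,0): S=134.0000. Δ = (V_up−V_dn)/(S_up−S_dn) = (171.8000−264.5600)/(195.6400−111.2200) = -1.0988. V = [p*·171.8000 + (1−p*)·264.5600]/1.24 = 164.6713. B = V − Δ·S = 311.9094.
The time-0 hedge costs 164.6713, which is the no-arbitrage price.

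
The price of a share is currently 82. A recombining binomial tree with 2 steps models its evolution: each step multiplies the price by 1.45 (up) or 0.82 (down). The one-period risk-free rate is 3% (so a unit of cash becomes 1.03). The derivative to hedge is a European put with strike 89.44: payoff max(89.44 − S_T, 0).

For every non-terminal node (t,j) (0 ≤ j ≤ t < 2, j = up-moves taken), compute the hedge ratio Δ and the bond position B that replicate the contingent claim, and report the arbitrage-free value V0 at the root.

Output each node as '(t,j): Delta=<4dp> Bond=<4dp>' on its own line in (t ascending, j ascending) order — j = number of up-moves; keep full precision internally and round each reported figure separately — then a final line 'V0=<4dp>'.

Risk-neutral probability p* = (R−d)/(u−d) = (1.03−0.82)/(1.45−0.82) = 0.3333.
Terminal values V(2,·): V(2,0)=34.3032, V(2,1)=0.0000, V(2,2)=0.0000
  t=1,j=0: stock 67.2400 → up 97.4980 (V=0.0000), down 55.1368 (V=34.3032). Price 22.2027; hedge Δ=-0.8098, bond B=76.6522.
  t=1,j=1: stock 118.9000 → up 172.4050 (V=0.0000), down 97.4980 (V=0.0000). Price 0.0000; hedge Δ=0.0000, bond B=0.0000.
  t=0,j=0: stock 82.0000 → up 118.9000 (V=0.0000), down 67.2400 (V=22.2027). Price 14.3707; hedge Δ=-0.4298, bond B=49.6131.
Root portfolio cost Δ·82+B reproduces V0=14.3707.

(0,0): Delta=-0.4298 Bond=49.6131
(1,0): Delta=-0.8098 Bond=76.6522
(1,1): Delta=0.0000 Bond=0.0000
V0=14.3707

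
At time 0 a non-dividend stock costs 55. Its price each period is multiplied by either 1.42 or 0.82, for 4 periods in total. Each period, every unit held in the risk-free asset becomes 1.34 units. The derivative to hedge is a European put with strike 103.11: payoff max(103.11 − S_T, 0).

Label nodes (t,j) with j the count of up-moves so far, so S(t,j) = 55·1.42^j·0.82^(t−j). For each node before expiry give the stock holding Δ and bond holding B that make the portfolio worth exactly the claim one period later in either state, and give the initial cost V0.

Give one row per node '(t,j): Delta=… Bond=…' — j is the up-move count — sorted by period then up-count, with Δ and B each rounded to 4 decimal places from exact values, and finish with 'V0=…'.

(0,0): Delta=-0.1269 Bond=7.8480
(1,0): Delta=-0.5977 Bond=31.7507
(1,1): Delta=-0.0850 Bond=7.2495
(2,0): Delta=-1.0000 Bond=57.4237
(2,1): Delta=-0.5620 Bond=40.2571
(2,2): Delta=-0.0427 Bond=5.0155
(3,0): Delta=-1.0000 Bond=76.9478
(3,1): Delta=-1.0000 Bond=76.9478
(3,2): Delta=-0.5230 Bond=50.4056
(3,3): Delta=0.0000 Bond=0.0000
V0=0.8699

No-arbitrage ⇒ martingale measure with p* = (R−d)/(u−d) = 0.8667.
Terminal values V(4,·): V(4,0)=78.2433, V(4,1)=60.0482, V(4,2)=28.5395, V(4,3)=0.0000, V(4,4)=0.0000
Node (3,0) S=30.3252: V=(p*·60.0482+(1−p*)·78.2433)/1.34=46.6225; Δ=(60.0482−78.2433)/(43.0618−24.8667)=-1.0000; B=V−Δ·S=76.9478
Node (3,1) S=52.5144: V=(p*·28.5395+(1−p*)·60.0482)/1.34=24.4333; Δ=(28.5395−60.0482)/(74.5705−43.0618)=-1.0000; B=V−Δ·S=76.9478
Node (3,2) S=90.9396: V=(p*·0.0000+(1−p*)·28.5395)/1.34=2.8398; Δ=(0.0000−28.5395)/(129.1343−74.5705)=-0.5230; B=V−Δ·S=50.4056
Node (3,3) S=157.4808: V=(p*·0.0000+(1−p*)·0.0000)/1.34=0.0000; Δ=(0.0000−0.0000)/(223.6228−129.1343)=0.0000; B=V−Δ·S=0.0000
Node (2,0) S=36.9820: V=(p*·24.4333+(1−p*)·46.6225)/1.34=20.4417; Δ=(24.4333−46.6225)/(52.5144−30.3252)=-1.0000; B=V−Δ·S=57.4237
Node (2,1) S=64.0420: V=(p*·2.8398+(1−p*)·24.4333)/1.34=4.2678; Δ=(2.8398−24.4333)/(90.9396−52.5144)=-0.5620; B=V−Δ·S=40.2571
Node (2,2) S=110.9020: V=(p*·0.0000+(1−p*)·2.8398)/1.34=0.2826; Δ=(0.0000−2.8398)/(157.4808−90.9396)=-0.0427; B=V−Δ·S=5.0155
Node (1,0) S=45.1000: V=(p*·4.2678+(1−p*)·20.4417)/1.34=4.7943; Δ=(4.2678−20.4417)/(64.0420−36.9820)=-0.5977; B=V−Δ·S=31.7507
Node (1,1) S=78.1000: V=(p*·0.2826+(1−p*)·4.2678)/1.34=0.6074; Δ=(0.2826−4.2678)/(110.9020−64.0420)=-0.0850; B=V−Δ·S=7.2495
Node (0,0) S=55.0000: V=(p*·0.6074+(1−p*)·4.7943)/1.34=0.8699; Δ=(0.6074−4.7943)/(78.1000−45.1000)=-0.1269; B=V−Δ·S=7.8480
Self-financing check: at every node Δ·S+B equals the discounted successor values.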